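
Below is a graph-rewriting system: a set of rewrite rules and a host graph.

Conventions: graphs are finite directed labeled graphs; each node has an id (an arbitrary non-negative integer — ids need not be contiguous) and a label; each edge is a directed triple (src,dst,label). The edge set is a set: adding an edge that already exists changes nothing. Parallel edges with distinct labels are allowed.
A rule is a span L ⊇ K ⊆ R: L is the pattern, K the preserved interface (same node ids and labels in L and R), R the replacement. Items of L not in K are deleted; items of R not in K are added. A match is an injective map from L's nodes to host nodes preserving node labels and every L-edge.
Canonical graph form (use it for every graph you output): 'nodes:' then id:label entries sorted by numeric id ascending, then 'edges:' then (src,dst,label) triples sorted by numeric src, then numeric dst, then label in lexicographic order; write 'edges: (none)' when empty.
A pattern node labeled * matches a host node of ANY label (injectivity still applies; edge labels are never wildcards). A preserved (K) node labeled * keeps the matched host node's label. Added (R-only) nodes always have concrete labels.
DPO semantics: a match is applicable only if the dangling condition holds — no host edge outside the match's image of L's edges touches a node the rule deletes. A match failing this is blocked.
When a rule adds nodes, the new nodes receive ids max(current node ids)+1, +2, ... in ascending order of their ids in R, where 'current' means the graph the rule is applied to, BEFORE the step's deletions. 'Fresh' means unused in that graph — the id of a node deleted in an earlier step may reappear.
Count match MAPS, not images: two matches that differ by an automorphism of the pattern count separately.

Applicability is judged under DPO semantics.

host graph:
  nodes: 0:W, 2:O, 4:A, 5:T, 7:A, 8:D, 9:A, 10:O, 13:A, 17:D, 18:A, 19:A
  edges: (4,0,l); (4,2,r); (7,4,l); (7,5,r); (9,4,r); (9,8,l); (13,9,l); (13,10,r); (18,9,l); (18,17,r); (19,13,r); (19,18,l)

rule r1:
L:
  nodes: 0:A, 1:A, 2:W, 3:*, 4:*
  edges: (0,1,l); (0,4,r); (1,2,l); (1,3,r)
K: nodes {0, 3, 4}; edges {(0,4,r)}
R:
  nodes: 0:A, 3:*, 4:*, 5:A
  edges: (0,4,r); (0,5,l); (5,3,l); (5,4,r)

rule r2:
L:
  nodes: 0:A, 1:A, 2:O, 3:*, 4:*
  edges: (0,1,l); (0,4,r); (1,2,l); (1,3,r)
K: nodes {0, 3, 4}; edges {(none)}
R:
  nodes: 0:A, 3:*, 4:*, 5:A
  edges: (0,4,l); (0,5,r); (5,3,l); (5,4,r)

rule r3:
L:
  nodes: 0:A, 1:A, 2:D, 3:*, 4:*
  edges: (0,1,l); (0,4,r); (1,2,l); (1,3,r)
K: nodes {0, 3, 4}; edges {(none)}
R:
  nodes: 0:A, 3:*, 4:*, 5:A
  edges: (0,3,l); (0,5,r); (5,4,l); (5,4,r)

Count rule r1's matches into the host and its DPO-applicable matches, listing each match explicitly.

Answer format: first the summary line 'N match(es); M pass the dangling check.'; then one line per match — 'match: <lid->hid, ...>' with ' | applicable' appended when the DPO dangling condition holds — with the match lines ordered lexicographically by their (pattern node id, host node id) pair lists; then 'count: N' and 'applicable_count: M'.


1 match(es); 0 pass the dangling check.
match: 0->7, 1->4, 2->0, 3->2, 4->5
count: 1
applicable_count: 0


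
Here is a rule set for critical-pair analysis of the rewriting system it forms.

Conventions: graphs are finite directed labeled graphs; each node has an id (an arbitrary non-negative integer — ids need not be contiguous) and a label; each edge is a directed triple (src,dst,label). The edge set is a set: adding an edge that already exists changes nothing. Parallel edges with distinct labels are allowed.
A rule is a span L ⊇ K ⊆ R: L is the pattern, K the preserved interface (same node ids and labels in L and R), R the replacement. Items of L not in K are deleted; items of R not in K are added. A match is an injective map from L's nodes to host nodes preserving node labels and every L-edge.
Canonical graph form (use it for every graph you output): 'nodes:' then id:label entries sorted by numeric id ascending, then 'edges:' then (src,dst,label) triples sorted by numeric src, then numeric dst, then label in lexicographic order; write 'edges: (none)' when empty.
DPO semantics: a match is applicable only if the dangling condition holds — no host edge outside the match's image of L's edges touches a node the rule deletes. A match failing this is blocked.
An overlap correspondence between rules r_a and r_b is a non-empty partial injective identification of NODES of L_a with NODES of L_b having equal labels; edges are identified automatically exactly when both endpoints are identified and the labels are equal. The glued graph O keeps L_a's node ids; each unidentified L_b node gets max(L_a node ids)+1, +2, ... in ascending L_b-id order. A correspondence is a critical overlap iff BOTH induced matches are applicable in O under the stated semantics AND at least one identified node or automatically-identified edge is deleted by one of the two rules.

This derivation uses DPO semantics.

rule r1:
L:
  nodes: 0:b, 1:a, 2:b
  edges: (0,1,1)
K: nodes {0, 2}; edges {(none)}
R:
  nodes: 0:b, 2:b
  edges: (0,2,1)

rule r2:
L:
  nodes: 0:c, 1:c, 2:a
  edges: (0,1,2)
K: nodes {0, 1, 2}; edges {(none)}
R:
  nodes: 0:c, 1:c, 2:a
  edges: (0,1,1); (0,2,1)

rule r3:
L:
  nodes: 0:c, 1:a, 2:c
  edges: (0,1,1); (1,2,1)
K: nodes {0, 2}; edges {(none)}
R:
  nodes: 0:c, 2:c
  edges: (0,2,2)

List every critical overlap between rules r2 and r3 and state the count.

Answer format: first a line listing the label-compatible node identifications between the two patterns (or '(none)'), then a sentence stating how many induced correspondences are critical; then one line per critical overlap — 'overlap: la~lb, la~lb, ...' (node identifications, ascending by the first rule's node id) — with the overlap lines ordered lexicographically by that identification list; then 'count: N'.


label-compatible node identifications between L(r2) and L(r3): 0~0, 0~2, 1~0, 1~2, 2~1
7 of the induced correspondences are critical overlaps of r2 and r3.
overlap: 0~0, 1~2, 2~1
overlap: 0~0, 2~1
overlap: 0~2, 1~0, 2~1
overlap: 0~2, 2~1
overlap: 1~0, 2~1
overlap: 1~2, 2~1
overlap: 2~1
count: 7


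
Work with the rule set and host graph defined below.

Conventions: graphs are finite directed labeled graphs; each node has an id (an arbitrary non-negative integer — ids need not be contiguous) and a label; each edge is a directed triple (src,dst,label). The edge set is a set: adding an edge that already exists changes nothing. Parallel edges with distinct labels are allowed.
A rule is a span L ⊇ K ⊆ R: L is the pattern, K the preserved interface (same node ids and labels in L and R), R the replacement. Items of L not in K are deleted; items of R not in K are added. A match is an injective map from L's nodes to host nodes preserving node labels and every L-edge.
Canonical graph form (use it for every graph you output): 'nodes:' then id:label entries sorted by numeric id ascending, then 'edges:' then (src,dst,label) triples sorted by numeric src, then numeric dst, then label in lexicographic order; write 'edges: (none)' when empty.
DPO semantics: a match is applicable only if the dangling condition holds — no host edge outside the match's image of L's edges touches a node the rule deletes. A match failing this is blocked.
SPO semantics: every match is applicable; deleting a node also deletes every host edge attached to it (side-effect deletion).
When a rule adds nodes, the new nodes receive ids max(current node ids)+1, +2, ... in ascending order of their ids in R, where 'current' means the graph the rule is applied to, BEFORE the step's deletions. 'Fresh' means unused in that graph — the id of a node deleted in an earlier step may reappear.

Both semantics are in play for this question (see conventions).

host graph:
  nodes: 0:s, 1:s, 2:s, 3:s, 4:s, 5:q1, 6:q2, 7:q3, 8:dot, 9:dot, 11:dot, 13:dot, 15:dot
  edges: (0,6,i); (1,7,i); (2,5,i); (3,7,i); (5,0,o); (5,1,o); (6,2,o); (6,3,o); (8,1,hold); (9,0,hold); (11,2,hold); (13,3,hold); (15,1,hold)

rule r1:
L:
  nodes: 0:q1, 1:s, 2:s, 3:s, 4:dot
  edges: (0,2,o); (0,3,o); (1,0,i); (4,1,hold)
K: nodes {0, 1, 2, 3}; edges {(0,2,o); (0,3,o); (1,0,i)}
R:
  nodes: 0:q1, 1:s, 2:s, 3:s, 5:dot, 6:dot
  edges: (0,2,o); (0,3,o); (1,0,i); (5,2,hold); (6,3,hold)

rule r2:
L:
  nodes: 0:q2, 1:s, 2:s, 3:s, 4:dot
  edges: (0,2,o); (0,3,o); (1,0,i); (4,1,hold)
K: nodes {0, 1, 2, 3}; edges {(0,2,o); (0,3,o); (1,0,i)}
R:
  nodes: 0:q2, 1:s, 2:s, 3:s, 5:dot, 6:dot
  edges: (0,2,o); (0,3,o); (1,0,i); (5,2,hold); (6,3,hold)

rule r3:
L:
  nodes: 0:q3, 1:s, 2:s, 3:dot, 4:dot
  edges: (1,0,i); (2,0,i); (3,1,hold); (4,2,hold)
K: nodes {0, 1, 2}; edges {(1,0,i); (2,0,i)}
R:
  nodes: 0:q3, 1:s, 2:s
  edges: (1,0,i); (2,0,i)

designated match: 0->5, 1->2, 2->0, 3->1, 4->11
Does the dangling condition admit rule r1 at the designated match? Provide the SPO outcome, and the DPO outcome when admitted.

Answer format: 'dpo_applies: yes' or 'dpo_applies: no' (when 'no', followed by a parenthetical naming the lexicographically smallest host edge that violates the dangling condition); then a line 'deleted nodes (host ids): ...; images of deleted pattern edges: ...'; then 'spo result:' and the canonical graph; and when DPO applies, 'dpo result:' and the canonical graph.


dpo_applies: yes
deleted nodes (host ids): 11; images of deleted pattern edges: (11,2,hold)
spo result:
nodes: 0:s, 1:s, 2:s, 3:s, 4:s, 5:q1, 6:q2, 7:q3, 8:dot, 9:dot, 13:dot, 15:dot, 16:dot, 17:dot
edges: (0,6,i); (1,7,i); (2,5,i); (3,7,i); (5,0,o); (5,1,o); (6,2,o); (6,3,o); (8,1,hold); (9,0,hold); (13,3,hold); (15,1,hold); (16,0,hold); (17,1,hold)
dpo result:
nodes: 0:s, 1:s, 2:s, 3:s, 4:s, 5:q1, 6:q2, 7:q3, 8:dot, 9:dot, 13:dot, 15:dot, 16:dot, 17:dot
edges: (0,6,i); (1,7,i); (2,5,i); (3,7,i); (5,0,o); (5,1,o); (6,2,o); (6,3,o); (8,1,hold); (9,0,hold); (13,3,hold); (15,1,hold); (16,0,hold); (17,1,hold)


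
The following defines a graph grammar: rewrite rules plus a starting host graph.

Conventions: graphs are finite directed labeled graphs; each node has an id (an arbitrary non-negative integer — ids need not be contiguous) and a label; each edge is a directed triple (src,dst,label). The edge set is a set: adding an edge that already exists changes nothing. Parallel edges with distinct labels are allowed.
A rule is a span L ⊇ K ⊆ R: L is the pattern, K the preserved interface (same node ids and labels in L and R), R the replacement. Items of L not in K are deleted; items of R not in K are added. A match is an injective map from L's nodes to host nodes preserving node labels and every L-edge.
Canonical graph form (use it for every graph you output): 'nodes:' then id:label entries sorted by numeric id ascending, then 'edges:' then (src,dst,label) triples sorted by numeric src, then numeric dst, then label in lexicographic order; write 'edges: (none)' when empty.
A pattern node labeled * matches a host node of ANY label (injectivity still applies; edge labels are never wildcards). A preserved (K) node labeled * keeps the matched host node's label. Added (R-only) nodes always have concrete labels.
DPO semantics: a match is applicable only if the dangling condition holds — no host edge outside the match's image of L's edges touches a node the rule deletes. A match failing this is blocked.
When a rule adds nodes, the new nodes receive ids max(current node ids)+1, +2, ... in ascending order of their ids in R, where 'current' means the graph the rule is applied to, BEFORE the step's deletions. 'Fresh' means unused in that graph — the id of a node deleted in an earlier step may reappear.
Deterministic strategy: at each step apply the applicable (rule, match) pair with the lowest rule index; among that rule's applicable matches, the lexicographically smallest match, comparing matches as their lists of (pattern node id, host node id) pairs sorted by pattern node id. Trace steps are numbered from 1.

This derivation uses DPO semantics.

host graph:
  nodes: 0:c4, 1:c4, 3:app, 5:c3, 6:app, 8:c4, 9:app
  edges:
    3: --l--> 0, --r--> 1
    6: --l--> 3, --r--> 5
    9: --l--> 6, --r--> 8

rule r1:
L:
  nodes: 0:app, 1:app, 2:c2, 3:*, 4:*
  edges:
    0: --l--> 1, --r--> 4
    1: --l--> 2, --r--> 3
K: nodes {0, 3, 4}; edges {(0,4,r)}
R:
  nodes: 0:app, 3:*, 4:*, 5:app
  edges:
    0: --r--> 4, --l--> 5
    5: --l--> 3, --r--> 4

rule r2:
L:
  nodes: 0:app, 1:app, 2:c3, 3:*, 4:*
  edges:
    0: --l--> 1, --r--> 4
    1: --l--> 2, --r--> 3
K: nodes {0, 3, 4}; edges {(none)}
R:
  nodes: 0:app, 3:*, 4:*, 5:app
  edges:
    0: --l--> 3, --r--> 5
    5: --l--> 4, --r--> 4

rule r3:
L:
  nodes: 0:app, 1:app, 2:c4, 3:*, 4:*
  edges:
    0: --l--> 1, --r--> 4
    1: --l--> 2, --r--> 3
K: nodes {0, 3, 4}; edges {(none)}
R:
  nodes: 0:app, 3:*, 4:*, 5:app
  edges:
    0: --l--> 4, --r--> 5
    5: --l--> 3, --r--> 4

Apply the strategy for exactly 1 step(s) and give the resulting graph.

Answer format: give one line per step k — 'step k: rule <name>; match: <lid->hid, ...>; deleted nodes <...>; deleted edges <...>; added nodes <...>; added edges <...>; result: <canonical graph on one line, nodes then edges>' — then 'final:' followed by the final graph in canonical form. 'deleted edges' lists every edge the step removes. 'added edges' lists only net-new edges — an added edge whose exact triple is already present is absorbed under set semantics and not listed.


step 1: rule r3; match: 0->6, 1->3, 2->0, 3->1, 4->5; deleted nodes 0, 3; deleted edges (3,0,l); (3,1,r); (6,3,l); (6,5,r); added nodes 10; added edges (6,5,l); (6,10,r); (10,1,l); (10,5,r); result: nodes: 1:c4, 5:c3, 6:app, 8:c4, 9:app, 10:app edges: (6,5,l); (6,10,r); (9,6,l); (9,8,r); (10,1,l); (10,5,r)
final:
nodes: 1:c4, 5:c3, 6:app, 8:c4, 9:app, 10:app
edges: (6,5,l); (6,10,r); (9,6,l); (9,8,r); (10,1,l); (10,5,r)


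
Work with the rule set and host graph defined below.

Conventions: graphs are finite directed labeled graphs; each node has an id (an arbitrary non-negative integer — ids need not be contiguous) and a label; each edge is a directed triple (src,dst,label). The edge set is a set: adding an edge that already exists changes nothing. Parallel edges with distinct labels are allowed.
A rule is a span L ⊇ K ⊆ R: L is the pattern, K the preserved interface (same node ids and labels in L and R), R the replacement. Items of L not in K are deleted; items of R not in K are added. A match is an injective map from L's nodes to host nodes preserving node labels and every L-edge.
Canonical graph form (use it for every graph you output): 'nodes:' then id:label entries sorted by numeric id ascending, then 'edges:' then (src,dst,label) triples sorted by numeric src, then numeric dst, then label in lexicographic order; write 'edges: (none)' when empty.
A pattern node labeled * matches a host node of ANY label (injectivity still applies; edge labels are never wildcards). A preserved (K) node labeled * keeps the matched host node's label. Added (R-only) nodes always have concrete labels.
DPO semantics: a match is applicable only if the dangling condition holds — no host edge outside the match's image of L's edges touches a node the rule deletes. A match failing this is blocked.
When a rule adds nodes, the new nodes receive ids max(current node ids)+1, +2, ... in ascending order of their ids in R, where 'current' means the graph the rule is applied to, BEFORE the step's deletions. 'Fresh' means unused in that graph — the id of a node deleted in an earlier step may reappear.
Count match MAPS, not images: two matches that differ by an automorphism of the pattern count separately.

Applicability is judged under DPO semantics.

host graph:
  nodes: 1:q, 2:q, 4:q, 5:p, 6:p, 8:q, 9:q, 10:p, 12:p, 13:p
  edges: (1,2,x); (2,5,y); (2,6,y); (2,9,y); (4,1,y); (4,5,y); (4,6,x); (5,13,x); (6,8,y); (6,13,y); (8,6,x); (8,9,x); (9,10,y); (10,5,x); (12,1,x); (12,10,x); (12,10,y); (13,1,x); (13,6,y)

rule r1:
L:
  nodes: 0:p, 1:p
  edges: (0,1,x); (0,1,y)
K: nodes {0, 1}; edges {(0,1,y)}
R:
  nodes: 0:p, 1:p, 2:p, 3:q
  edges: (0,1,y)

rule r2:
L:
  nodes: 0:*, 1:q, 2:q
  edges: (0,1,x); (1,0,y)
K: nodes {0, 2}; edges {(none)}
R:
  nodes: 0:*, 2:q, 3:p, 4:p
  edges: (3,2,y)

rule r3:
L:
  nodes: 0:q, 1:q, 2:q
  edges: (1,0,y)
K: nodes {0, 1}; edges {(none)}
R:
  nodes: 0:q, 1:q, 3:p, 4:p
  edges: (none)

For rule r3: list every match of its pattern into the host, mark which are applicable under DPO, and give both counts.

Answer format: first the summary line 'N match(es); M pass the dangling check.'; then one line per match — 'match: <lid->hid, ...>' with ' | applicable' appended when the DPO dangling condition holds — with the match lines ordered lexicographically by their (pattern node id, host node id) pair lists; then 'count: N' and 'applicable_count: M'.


6 match(es); 0 pass the dangling check.
match: 0->1, 1->4, 2->2
match: 0->1, 1->4, 2->8
match: 0->1, 1->4, 2->9
match: 0->9, 1->2, 2->1
match: 0->9, 1->2, 2->4
match: 0->9, 1->2, 2->8
count: 6
applicable_count: 0


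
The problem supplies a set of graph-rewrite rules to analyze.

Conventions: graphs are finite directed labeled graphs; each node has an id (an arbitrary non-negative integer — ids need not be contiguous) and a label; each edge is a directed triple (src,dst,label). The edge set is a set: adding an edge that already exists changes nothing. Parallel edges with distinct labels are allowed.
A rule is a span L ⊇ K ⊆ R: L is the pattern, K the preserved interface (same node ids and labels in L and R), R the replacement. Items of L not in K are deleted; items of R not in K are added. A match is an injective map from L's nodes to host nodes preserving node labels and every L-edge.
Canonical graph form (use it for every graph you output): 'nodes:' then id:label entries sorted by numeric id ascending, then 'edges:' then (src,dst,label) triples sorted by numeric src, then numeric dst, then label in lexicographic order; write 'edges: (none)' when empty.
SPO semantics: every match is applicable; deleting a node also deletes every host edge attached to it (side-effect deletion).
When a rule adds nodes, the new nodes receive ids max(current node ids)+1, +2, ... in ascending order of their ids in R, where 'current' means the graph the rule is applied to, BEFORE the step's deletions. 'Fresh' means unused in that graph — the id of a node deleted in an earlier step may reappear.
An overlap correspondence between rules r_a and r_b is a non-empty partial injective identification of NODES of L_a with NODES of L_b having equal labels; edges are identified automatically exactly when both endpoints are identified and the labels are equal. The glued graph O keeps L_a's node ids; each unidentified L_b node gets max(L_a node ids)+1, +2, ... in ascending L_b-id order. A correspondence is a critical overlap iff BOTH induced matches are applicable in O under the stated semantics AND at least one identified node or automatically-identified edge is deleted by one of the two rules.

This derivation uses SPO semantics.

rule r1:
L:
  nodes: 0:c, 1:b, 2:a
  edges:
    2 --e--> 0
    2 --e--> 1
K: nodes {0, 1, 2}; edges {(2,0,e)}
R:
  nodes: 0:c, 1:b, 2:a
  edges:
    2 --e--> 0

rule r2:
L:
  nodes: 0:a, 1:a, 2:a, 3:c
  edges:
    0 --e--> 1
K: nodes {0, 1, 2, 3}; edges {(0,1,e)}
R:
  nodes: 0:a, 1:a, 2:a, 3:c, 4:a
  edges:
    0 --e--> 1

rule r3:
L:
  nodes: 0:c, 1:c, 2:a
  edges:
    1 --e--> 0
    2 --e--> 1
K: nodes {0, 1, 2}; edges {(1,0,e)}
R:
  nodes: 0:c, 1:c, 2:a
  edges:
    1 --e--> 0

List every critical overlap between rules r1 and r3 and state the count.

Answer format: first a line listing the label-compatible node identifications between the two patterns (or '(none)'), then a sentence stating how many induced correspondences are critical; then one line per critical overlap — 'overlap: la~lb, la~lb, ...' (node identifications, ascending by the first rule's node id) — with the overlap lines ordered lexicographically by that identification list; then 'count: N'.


label-compatible node identifications between L(r1) and L(r3): 0~0, 0~1, 2~2
1 of the induced correspondences is a critical overlap of r1 and r3.
overlap: 0~1, 2~2
count: 1


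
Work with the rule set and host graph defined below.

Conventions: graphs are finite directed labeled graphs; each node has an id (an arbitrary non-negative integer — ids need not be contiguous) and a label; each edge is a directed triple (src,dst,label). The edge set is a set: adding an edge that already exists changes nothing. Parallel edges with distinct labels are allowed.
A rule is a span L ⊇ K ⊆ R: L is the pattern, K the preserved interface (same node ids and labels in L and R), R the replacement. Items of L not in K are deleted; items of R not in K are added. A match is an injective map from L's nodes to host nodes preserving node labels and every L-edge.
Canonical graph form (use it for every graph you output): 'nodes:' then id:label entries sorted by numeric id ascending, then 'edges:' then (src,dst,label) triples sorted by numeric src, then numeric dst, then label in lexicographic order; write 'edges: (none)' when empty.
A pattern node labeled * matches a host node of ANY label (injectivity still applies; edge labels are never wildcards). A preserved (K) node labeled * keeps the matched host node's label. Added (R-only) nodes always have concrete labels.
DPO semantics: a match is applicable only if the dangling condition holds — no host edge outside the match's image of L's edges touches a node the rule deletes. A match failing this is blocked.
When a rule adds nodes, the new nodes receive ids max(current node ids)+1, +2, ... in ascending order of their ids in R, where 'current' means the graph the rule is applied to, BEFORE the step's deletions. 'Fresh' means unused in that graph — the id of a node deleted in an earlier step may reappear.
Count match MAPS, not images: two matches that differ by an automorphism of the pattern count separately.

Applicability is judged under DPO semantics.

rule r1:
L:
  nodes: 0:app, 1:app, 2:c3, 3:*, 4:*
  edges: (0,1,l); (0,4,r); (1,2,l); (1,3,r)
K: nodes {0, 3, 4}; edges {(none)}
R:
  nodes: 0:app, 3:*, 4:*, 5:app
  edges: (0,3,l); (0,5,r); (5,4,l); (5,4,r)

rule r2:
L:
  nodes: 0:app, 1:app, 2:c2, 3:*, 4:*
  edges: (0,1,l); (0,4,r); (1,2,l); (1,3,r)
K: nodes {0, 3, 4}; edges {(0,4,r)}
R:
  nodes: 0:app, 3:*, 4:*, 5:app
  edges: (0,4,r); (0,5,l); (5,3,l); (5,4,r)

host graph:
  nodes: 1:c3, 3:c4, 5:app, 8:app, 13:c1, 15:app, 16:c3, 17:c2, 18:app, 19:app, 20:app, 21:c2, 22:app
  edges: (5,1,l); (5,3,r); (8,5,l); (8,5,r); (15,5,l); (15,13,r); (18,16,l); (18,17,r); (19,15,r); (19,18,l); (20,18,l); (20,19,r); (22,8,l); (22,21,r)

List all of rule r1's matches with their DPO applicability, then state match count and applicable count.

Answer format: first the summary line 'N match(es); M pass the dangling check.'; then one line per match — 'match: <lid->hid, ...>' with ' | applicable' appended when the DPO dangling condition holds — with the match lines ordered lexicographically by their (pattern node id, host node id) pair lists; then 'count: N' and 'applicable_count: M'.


3 match(es); 0 pass the dangling check.
match: 0->15, 1->5, 2->1, 3->3, 4->13
match: 0->19, 1->18, 2->16, 3->17, 4->15
match: 0->20, 1->18, 2->16, 3->17, 4->19
count: 3
applicable_count: 0


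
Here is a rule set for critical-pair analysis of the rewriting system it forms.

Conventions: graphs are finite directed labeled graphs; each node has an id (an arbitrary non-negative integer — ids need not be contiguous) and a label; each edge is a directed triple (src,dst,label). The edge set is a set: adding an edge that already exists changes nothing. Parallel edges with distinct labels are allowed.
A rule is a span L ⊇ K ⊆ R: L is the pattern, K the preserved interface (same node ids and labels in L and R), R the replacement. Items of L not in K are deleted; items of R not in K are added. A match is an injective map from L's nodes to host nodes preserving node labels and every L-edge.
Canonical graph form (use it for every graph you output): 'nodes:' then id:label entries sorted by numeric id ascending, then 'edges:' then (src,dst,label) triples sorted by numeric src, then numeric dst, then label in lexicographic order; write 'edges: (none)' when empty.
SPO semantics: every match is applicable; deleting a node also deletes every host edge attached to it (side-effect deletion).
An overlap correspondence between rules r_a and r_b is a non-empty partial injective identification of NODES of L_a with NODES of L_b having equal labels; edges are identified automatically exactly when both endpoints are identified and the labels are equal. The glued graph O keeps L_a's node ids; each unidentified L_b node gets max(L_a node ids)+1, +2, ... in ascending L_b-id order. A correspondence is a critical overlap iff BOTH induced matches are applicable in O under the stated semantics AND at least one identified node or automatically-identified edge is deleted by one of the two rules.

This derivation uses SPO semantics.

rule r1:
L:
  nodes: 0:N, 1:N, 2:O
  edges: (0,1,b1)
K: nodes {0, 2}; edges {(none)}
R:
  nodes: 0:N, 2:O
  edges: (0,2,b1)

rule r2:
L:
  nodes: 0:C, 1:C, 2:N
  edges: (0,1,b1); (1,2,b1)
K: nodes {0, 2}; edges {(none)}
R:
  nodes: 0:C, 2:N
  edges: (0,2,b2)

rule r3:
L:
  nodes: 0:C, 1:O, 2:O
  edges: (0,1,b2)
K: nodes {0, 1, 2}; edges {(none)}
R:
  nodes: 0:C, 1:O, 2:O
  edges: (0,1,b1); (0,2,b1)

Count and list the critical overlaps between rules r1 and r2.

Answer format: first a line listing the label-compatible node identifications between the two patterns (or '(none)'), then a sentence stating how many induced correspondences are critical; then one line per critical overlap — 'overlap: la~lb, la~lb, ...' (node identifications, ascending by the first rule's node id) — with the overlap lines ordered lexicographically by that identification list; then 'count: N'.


label-compatible node identifications between L(r1) and L(r2): 0~2, 1~2
1 of the induced correspondences is a critical overlap of r1 and r2.
overlap: 1~2
count: 1


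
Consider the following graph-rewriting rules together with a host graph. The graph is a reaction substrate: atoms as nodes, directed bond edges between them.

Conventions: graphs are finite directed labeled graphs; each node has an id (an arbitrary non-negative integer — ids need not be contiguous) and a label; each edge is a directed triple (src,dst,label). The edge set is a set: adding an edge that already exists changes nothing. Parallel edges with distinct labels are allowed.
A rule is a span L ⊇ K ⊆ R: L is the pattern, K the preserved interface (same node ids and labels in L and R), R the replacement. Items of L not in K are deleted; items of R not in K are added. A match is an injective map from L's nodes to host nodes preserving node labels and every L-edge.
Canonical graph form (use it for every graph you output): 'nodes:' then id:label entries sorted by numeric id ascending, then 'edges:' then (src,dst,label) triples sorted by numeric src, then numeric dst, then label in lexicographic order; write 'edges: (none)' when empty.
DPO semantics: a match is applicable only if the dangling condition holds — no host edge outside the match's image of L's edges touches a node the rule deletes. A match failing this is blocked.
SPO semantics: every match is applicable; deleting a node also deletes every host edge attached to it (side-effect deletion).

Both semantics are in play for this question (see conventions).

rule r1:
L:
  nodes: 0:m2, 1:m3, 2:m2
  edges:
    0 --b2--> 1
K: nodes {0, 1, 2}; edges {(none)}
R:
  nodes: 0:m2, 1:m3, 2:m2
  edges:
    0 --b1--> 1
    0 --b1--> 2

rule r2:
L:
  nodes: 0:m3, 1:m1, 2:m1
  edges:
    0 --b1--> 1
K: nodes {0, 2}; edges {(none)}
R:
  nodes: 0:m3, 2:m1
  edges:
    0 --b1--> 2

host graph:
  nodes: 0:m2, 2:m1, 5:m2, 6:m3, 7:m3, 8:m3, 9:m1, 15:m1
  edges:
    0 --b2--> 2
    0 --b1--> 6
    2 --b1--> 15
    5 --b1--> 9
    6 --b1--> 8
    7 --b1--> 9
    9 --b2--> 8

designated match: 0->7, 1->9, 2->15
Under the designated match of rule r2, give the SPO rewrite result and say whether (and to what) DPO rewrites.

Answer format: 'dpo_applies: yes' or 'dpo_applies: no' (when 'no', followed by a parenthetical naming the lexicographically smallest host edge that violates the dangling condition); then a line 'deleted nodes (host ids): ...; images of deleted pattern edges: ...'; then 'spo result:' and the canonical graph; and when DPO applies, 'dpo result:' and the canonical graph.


dpo_applies: no
(the rule deletes node 9, which keeps host edge (5,9,b1) outside the match image — the dangling condition fails, DPO blocks; SPO proceeds and side-deletes such edges)
deleted nodes (host ids): 9; images of deleted pattern edges: (7,9,b1)
spo result:
nodes: 0:m2, 2:m1, 5:m2, 6:m3, 7:m3, 8:m3, 15:m1
edges: (0,2,b2); (0,6,b1); (2,15,b1); (6,8,b1); (7,15,b1)


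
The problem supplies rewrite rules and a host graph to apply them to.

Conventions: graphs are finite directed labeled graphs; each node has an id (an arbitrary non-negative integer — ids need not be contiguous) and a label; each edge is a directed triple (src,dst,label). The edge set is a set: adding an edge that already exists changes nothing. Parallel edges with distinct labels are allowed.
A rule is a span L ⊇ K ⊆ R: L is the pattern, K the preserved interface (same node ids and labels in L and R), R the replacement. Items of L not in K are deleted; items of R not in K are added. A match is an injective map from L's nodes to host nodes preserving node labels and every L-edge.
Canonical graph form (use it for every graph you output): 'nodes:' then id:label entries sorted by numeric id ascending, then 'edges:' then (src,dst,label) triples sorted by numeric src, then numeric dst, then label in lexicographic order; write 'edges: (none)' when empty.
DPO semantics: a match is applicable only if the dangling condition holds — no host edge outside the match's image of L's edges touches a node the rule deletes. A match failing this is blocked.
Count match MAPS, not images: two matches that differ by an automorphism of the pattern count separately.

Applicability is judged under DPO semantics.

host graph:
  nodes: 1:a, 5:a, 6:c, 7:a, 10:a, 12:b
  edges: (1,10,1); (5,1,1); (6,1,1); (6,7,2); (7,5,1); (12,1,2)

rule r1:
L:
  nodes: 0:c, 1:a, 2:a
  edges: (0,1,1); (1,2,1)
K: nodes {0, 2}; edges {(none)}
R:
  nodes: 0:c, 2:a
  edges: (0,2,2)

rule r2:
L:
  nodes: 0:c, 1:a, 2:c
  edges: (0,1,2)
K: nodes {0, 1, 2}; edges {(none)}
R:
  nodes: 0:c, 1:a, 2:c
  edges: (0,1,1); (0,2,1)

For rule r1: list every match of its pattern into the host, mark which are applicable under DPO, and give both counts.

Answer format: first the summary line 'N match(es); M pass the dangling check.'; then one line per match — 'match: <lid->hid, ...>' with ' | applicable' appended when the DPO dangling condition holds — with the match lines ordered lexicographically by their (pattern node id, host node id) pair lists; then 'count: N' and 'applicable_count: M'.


1 match(es); 0 pass the dangling check.
match: 0->6, 1->1, 2->10
count: 1
applicable_count: 0


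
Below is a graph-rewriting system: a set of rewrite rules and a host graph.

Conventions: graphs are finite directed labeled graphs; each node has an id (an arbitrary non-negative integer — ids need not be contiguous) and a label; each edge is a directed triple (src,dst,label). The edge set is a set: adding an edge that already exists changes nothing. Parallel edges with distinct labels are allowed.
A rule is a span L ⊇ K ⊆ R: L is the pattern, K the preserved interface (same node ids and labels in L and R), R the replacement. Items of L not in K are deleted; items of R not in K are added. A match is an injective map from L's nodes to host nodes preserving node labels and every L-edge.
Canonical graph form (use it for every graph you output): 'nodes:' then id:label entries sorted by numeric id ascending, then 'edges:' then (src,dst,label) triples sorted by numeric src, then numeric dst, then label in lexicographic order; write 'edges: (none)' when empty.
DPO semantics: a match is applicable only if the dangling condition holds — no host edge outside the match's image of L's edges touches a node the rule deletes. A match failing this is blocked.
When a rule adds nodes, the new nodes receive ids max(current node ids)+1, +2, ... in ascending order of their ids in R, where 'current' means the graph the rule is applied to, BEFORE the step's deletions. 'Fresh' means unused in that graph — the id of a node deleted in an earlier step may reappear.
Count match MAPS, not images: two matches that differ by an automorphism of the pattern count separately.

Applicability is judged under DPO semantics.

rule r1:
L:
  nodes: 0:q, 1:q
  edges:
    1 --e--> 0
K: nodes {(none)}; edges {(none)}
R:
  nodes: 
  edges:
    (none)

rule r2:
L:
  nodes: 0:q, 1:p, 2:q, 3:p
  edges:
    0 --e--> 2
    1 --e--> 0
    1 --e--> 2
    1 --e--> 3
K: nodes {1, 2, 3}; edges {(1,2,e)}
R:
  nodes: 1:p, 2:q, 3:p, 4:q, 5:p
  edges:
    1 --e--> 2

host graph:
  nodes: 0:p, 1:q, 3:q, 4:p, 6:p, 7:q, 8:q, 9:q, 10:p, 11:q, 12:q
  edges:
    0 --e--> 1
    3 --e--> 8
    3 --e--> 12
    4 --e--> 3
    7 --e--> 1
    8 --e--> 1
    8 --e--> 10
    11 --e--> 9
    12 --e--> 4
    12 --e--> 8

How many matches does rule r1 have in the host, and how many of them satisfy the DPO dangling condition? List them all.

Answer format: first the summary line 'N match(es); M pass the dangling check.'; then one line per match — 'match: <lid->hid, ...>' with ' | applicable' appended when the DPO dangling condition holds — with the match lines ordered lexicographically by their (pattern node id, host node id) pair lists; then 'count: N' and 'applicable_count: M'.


6 match(es); 1 pass the dangling check.
match: 0->1, 1->7
match: 0->1, 1->8
match: 0->8, 1->3
match: 0->8, 1->12
match: 0->9, 1->11 | applicable
match: 0->12, 1->3
count: 6
applicable_count: 1


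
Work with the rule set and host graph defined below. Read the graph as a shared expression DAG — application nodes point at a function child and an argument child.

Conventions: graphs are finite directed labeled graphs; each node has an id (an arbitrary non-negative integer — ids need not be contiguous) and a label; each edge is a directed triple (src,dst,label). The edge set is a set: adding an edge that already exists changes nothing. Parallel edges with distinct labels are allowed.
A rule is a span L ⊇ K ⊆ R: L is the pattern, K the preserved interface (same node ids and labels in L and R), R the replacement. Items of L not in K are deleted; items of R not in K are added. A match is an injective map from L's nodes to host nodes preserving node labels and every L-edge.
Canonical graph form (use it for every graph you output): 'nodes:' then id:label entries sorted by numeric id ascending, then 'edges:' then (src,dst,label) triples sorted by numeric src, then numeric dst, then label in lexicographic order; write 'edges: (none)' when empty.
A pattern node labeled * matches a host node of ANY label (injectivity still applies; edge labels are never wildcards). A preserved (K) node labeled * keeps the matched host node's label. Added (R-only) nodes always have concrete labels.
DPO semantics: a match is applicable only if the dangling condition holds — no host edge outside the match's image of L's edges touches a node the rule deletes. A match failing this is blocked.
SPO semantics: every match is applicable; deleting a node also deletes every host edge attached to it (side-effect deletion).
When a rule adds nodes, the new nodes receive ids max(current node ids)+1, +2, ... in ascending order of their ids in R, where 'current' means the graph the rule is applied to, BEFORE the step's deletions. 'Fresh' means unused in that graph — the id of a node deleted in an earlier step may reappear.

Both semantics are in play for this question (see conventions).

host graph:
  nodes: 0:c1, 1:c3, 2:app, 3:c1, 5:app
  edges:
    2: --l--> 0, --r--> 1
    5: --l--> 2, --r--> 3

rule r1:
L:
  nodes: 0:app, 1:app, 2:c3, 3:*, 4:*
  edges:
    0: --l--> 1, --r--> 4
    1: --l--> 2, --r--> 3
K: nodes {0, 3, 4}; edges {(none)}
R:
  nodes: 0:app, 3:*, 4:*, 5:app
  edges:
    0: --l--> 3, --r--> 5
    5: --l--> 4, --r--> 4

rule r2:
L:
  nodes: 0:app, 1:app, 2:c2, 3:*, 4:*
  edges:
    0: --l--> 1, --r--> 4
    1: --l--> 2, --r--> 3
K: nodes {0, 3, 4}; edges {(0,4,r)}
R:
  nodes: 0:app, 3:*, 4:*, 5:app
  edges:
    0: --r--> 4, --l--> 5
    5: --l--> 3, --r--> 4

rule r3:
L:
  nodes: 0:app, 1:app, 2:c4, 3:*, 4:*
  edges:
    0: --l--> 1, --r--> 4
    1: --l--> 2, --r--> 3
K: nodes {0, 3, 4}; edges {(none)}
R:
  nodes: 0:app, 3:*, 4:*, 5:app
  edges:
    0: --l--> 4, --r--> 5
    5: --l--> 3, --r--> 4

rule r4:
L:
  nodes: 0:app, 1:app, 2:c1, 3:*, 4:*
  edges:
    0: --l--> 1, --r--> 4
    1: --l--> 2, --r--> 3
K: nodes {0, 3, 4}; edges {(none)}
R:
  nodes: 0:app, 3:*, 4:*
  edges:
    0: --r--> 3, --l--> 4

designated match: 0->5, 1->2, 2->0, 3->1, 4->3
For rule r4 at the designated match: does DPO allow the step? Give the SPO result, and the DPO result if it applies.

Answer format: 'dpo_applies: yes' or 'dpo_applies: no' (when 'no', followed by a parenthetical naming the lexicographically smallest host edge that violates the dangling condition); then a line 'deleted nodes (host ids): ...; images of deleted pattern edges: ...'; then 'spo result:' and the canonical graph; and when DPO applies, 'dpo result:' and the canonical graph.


dpo_applies: yes
deleted nodes (host ids): 0, 2; images of deleted pattern edges: (2,0,l); (2,1,r); (5,2,l); (5,3,r)
spo result:
nodes: 1:c3, 3:c1, 5:app
edges: (5,1,r); (5,3,l)
dpo result:
nodes: 1:c3, 3:c1, 5:app
edges: (5,1,r); (5,3,l)


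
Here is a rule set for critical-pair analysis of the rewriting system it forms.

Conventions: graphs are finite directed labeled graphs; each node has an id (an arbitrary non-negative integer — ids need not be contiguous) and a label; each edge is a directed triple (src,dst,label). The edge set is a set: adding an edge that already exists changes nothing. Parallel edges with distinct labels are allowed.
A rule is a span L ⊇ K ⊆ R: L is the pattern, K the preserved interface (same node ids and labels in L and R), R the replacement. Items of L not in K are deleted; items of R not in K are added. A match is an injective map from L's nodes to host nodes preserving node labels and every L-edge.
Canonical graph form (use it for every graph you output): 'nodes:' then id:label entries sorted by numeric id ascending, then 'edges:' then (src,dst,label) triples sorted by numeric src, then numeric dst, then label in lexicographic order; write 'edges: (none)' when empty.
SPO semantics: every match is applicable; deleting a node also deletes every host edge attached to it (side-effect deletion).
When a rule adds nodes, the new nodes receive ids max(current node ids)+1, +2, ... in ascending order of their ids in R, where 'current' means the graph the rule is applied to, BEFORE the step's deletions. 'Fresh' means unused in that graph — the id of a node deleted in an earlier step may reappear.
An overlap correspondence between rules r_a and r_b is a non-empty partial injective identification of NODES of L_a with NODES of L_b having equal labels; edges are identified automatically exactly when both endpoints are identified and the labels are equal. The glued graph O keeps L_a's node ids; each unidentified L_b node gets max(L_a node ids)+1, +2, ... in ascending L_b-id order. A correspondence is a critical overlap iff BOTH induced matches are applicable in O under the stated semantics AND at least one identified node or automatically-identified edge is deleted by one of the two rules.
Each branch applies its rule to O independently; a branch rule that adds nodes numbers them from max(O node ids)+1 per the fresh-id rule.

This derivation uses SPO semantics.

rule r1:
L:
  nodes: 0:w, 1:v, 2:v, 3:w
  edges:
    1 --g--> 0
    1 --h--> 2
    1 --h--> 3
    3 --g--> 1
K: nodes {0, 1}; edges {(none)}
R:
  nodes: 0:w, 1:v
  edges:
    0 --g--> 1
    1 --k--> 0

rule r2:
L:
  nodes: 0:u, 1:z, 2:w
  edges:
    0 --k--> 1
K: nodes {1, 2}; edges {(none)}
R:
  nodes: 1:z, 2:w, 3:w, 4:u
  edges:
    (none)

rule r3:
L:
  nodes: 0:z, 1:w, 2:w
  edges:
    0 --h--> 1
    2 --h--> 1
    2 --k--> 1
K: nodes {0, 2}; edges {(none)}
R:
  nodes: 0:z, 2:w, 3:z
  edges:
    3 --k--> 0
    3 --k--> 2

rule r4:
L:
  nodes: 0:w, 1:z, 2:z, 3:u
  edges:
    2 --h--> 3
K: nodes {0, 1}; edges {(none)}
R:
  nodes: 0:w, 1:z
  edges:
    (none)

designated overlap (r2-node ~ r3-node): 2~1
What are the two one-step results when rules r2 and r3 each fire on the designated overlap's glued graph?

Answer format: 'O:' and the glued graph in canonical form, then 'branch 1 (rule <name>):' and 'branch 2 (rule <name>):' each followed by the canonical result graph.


O:
nodes: 0:u, 1:z, 2:w, 3:z, 4:w
edges: (0,1,k); (3,2,h); (4,2,h); (4,2,k)
branch 1 (rule r2):
nodes: 1:z, 2:w, 3:z, 4:w, 5:w, 6:u
edges: (3,2,h); (4,2,h); (4,2,k)
branch 2 (rule r3):
nodes: 0:u, 1:z, 3:z, 4:w, 5:z
edges: (0,1,k); (5,3,k); (5,4,k)
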